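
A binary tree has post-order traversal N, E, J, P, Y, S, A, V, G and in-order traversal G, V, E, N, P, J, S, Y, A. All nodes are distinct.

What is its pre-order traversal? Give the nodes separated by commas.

G, V, A, S, P, E, N, J, Y

The last element of post-order is the root; it splits in-order into left and right subtrees.
Root G: left subtree has 0 nodes { }, right has 8 {V, E, N, P, J, S, Y, A}.
  Root V: left subtree has 0 nodes { }, right has 7 {E, N, P, J, S, Y, A}.
    Root A: left subtree has 6 nodes {E, N, P, J, S, Y}, right has 0 { }.
      Root S: left subtree has 4 nodes {E, N, P, J}, right has 1 {Y}.
        Root P: left subtree has 2 nodes {E, N}, right has 1 {J}.
          Root E: left subtree has 0 nodes { }, right has 1 {N}.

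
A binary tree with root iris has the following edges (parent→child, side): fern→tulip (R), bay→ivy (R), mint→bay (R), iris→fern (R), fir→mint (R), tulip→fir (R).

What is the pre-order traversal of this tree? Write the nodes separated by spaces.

iris fern tulip fir mint bay ivy

Pre-order visits the node, then its left subtree, then its right subtree.
Visit iris.
At iris: no left child.
At iris: go right to fern.
  Visit fern.
  At fern: no left child.
  At fern: go right to tulip.
    Visit tulip.
    At tulip: no left child.
    At tulip: go right to fir.
      Visit fir.
      At fir: no left child.
      At fir: go right to mint.
        Visit mint.
        At mint: no left child.
        At mint: go right to bay.
          Visit bay.
          At bay: no left child.
          At bay: go right to ivy.
            ivy is a leaf — visit ivy.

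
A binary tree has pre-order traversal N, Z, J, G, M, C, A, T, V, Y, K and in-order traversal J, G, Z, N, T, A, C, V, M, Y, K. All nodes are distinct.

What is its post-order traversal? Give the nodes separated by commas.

The first element of pre-order is the root; it splits in-order into left and right subtrees.
Root N: left subtree has 3 nodes {J, G, Z}, right has 7 {T, A, C, V, M, Y, K}.
  Root Z: left subtree has 2 nodes {J, G}, right has 0 { }.
    Root J: left subtree has 0 nodes { }, right has 1 {G}.
  Root M: left subtree has 4 nodes {T, A, C, V}, right has 2 {Y, K}.
    Root C: left subtree has 2 nodes {T, A}, right has 1 {V}.
      Root A: left subtree has 1 node {T}, right has 0 { }.
    Root Y: left subtree has 0 nodes { }, right has 1 {K}.

G, J, Z, T, A, V, C, K, Y, M, N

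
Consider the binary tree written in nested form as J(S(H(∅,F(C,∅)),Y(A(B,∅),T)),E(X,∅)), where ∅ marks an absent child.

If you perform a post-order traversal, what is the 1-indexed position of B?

Post-order visits the left subtree, then the right subtree, then the node.
At J: go left to S.
  At S: go left to H.
    At H: no left child.
    At H: go right to F.
      At F: go left to C.
        C is a leaf — visit C.
      At F: no right child.
      Visit F.
    Visit H.
  At S: go right to Y.
    At Y: go left to A.
      At A: go left to B.
        B is a leaf — visit B.
      At A: no right child.
      Visit A.
    At Y: go right to T.
      T is a leaf — visit T.
    Visit Y.
  Visit S.
At J: go right to E.
  At E: go left to X.
    X is a leaf — visit X.
  At E: no right child.
  Visit E.
Visit J.
Full post-order sequence: C, F, H, B, A, T, Y, S, X, E, J.

4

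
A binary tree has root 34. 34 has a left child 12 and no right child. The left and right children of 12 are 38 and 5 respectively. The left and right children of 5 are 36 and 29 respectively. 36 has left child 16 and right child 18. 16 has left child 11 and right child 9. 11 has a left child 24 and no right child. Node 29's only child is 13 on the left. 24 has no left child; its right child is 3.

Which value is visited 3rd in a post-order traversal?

Post-order visits the left subtree, then the right subtree, then the node.
At 34: go left to 12.
  At 12: go left to 38.
    38 is a leaf — visit 38.
  At 12: go right to 5.
    At 5: go left to 36.
      At 36: go left to 16.
        At 16: go left to 11.
          At 11: go left to 24.
            At 24: no left child.
            At 24: go right to 3.
              3 is a leaf — visit 3.
            Visit 24.
          At 11: no right child.
          Visit 11.
        At 16: go right to 9.
          9 is a leaf — visit 9.
        Visit 16.
      At 36: go right to 18.
        18 is a leaf — visit 18.
      Visit 36.
    At 5: go right to 29.
      At 29: go left to 13.
        13 is a leaf — visit 13.
      At 29: no right child.
      Visit 29.
    Visit 5.
  Visit 12.
At 34: no right child.
Visit 34.
Full post-order sequence: 38, 3, 24, 11, 9, 16, 18, 36, 13, 29, 5, 12, 34.

24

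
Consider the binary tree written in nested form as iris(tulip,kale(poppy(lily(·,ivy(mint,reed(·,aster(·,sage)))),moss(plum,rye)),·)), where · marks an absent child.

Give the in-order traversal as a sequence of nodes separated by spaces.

tulip iris lily mint ivy reed aster sage poppy plum moss rye kale

In-order visits the left subtree, then the node, then the right subtree.
At iris: go left to tulip.
  tulip is a leaf — visit tulip.
Visit iris.
At iris: go right to kale.
  At kale: go left to poppy.
    At poppy: go left to lily.
      At lily: no left child.
      Visit lily.
      At lily: go right to ivy.
        At ivy: go left to mint.
          mint is a leaf — visit mint.
        Visit ivy.
        At ivy: go right to reed.
          At reed: no left child.
          Visit reed.
          At reed: go right to aster.
            At aster: no left child.
            Visit aster.
            At aster: go right to sage.
              sage is a leaf — visit sage.
    Visit poppy.
    At poppy: go right to moss.
      At moss: go left to plum.
        plum is a leaf — visit plum.
      Visit moss.
      At moss: go right to rye.
        rye is a leaf — visit rye.
  Visit kale.
  At kale: no right child.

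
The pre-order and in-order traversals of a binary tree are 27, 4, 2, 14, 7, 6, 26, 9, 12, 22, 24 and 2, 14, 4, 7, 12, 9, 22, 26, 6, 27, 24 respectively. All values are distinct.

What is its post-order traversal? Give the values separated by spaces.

The first element of pre-order is the root; it splits in-order into left and right subtrees.
Root 27: left subtree has 9 nodes {2, 14, 4, 7, 12, 9, 22, 26, 6}, right has 1 {24}.
  Root 4: left subtree has 2 nodes {2, 14}, right has 6 {7, 12, 9, 22, 26, 6}.
    Root 2: left subtree has 0 nodes { }, right has 1 {14}.
    Root 7: left subtree has 0 nodes { }, right has 5 {12, 9, 22, 26, 6}.
      Root 6: left subtree has 4 nodes {12, 9, 22, 26}, right has 0 { }.
        Root 26: left subtree has 3 nodes {12, 9, 22}, right has 0 { }.
          Root 9: left subtree has 1 node {12}, right has 1 {22}.

14 2 12 22 9 26 6 7 4 24 27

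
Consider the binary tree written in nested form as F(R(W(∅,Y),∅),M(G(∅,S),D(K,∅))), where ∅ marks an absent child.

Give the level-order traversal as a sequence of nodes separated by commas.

F, R, M, W, G, D, Y, S, K

Level-order visits nodes level by level from the root, left to right within each level.
Level 0: F
Level 1: R, M
Level 2: W, G, D
Level 3: Y, S, K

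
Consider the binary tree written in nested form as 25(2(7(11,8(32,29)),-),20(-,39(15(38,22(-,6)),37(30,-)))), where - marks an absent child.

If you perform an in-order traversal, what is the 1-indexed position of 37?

In-order visits the left subtree, then the node, then the right subtree.
At 25: go left to 2.
  At 2: go left to 7.
    At 7: go left to 11.
      11 is a leaf — visit 11.
    Visit 7.
    At 7: go right to 8.
      At 8: go left to 32.
        32 is a leaf — visit 32.
      Visit 8.
      At 8: go right to 29.
        29 is a leaf — visit 29.
  Visit 2.
  At 2: no right child.
Visit 25.
At 25: go right to 20.
  At 20: no left child.
  Visit 20.
  At 20: go right to 39.
    At 39: go left to 15.
      At 15: go left to 38.
        38 is a leaf — visit 38.
      Visit 15.
      At 15: go right to 22.
        At 22: no left child.
        Visit 22.
        At 22: go right to 6.
          6 is a leaf — visit 6.
    Visit 39.
    At 39: go right to 37.
      At 37: go left to 30.
        30 is a leaf — visit 30.
      Visit 37.
      At 37: no right child.
Full in-order sequence: 11, 7, 32, 8, 29, 2, 25, 20, 38, 15, 22, 6, 39, 30, 37.

15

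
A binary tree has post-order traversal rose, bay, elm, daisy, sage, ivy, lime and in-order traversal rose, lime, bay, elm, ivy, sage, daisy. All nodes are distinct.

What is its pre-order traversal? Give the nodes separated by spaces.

The last element of post-order is the root; it splits in-order into left and right subtrees.
Root lime: left subtree has 1 node {rose}, right has 5 {bay, elm, ivy, sage, daisy}.
  Root ivy: left subtree has 2 nodes {bay, elm}, right has 2 {sage, daisy}.
    Root elm: left subtree has 1 node {bay}, right has 0 { }.
    Root sage: left subtree has 0 nodes { }, right has 1 {daisy}.

lime rose ivy elm bay sage daisy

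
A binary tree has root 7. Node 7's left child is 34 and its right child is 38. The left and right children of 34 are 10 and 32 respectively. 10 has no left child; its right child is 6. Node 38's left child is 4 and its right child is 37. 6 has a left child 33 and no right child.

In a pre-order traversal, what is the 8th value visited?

4

Pre-order visits the node, then its left subtree, then its right subtree.
Visit 7.
At 7: go left to 34.
  Visit 34.
  At 34: go left to 10.
    Visit 10.
    At 10: no left child.
    At 10: go right to 6.
      Visit 6.
      At 6: go left to 33.
        33 is a leaf — visit 33.
      At 6: no right child.
  At 34: go right to 32.
    32 is a leaf — visit 32.
At 7: go right to 38.
  Visit 38.
  At 38: go left to 4.
    4 is a leaf — visit 4.
  At 38: go right to 37.
    37 is a leaf — visit 37.
Full pre-order sequence: 7, 34, 10, 6, 33, 32, 38, 4, 37.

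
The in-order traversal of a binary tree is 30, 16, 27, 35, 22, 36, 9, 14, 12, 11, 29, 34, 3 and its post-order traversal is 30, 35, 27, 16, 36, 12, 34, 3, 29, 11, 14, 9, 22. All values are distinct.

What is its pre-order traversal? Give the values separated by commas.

The last element of post-order is the root; it splits in-order into left and right subtrees.
Root 22: left subtree has 4 nodes {30, 16, 27, 35}, right has 8 {36, 9, 14, 12, 11, 29, 34, 3}.
  Root 16: left subtree has 1 node {30}, right has 2 {27, 35}.
    Root 27: left subtree has 0 nodes { }, right has 1 {35}.
  Root 9: left subtree has 1 node {36}, right has 6 {14, 12, 11, 29, 34, 3}.
    Root 14: left subtree has 0 nodes { }, right has 5 {12, 11, 29, 34, 3}.
      Root 11: left subtree has 1 node {12}, right has 3 {29, 34, 3}.
        Root 29: left subtree has 0 nodes { }, right has 2 {34, 3}.
          Root 3: left subtree has 1 node {34}, right has 0 { }.

22, 16, 30, 27, 35, 9, 36, 14, 11, 12, 29, 3, 34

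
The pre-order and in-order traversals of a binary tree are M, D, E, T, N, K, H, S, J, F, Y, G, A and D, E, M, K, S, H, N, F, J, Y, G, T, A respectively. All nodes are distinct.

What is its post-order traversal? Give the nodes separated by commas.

E, D, S, H, K, F, G, Y, J, N, A, T, M

The first element of pre-order is the root; it splits in-order into left and right subtrees.
Root M: left subtree has 2 nodes {D, E}, right has 10 {K, S, H, N, F, J, Y, G, T, A}.
  Root D: left subtree has 0 nodes { }, right has 1 {E}.
  Root T: left subtree has 8 nodes {K, S, H, N, F, J, Y, G}, right has 1 {A}.
    Root N: left subtree has 3 nodes {K, S, H}, right has 4 {F, J, Y, G}.
      Root K: left subtree has 0 nodes { }, right has 2 {S, H}.
        Root H: left subtree has 1 node {S}, right has 0 { }.
      Root J: left subtree has 1 node {F}, right has 2 {Y, G}.
        Root Y: left subtree has 0 nodes { }, right has 1 {G}.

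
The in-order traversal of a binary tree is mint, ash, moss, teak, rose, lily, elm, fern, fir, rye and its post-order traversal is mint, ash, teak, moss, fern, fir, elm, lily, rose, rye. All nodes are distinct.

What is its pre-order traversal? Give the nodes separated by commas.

The last element of post-order is the root; it splits in-order into left and right subtrees.
Root rye: left subtree has 9 nodes {mint, ash, moss, teak, rose, lily, elm, fern, fir}, right has 0 { }.
  Root rose: left subtree has 4 nodes {mint, ash, moss, teak}, right has 4 {lily, elm, fern, fir}.
    Root moss: left subtree has 2 nodes {mint, ash}, right has 1 {teak}.
      Root ash: left subtree has 1 node {mint}, right has 0 { }.
    Root lily: left subtree has 0 nodes { }, right has 3 {elm, fern, fir}.
      Root elm: left subtree has 0 nodes { }, right has 2 {fern, fir}.
        Root fir: left subtree has 1 node {fern}, right has 0 { }.

rye, rose, moss, ash, mint, teak, lily, elm, fir, fern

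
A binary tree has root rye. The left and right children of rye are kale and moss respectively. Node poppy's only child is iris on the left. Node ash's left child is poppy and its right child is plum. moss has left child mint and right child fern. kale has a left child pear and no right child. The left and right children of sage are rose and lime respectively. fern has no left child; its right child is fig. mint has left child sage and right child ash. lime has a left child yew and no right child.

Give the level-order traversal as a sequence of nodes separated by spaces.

Level-order visits nodes level by level from the root, left to right within each level.
Level 0: rye
Level 1: kale, moss
Level 2: pear, mint, fern
Level 3: sage, ash, fig
Level 4: rose, lime, poppy, plum
Level 5: yew, iris

rye kale moss pear mint fern sage ash fig rose lime poppy plum yew iris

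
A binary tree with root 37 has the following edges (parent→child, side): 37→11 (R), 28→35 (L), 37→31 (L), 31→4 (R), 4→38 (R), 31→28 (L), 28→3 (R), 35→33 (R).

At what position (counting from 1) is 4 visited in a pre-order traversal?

Pre-order visits the node, then its left subtree, then its right subtree.
Visit 37.
At 37: go left to 31.
  Visit 31.
  At 31: go left to 28.
    Visit 28.
    At 28: go left to 35.
      Visit 35.
      At 35: no left child.
      At 35: go right to 33.
        33 is a leaf — visit 33.
    At 28: go right to 3.
      3 is a leaf — visit 3.
  At 31: go right to 4.
    Visit 4.
    At 4: no left child.
    At 4: go right to 38.
      38 is a leaf — visit 38.
At 37: go right to 11.
  11 is a leaf — visit 11.
Full pre-order sequence: 37, 31, 28, 35, 33, 3, 4, 38, 11.

7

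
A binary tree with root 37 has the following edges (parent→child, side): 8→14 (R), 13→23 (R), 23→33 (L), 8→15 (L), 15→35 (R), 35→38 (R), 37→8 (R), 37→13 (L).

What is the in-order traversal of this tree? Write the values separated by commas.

In-order visits the left subtree, then the node, then the right subtree.
At 37: go left to 13.
  At 13: no left child.
  Visit 13.
  At 13: go right to 23.
    At 23: go left to 33.
      33 is a leaf — visit 33.
    Visit 23.
    At 23: no right child.
Visit 37.
At 37: go right to 8.
  At 8: go left to 15.
    At 15: no left child.
    Visit 15.
    At 15: go right to 35.
      At 35: no left child.
      Visit 35.
      At 35: go right to 38.
        38 is a leaf — visit 38.
  Visit 8.
  At 8: go right to 14.
    14 is a leaf — visit 14.

13, 33, 23, 37, 15, 35, 38, 8, 14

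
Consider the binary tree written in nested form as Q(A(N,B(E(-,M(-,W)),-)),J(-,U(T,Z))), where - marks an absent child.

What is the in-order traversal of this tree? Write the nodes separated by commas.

In-order visits the left subtree, then the node, then the right subtree.
At Q: go left to A.
  At A: go left to N.
    N is a leaf — visit N.
  Visit A.
  At A: go right to B.
    At B: go left to E.
      At E: no left child.
      Visit E.
      At E: go right to M.
        At M: no left child.
        Visit M.
        At M: go right to W.
          W is a leaf — visit W.
    Visit B.
    At B: no right child.
Visit Q.
At Q: go right to J.
  At J: no left child.
  Visit J.
  At J: go right to U.
    At U: go left to T.
      T is a leaf — visit T.
    Visit U.
    At U: go right to Z.
      Z is a leaf — visit Z.

N, A, E, M, W, B, Q, J, T, U, Z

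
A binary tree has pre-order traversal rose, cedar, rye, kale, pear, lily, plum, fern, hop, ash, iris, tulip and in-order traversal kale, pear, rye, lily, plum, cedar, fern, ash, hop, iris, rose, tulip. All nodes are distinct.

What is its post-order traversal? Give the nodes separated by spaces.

pear kale plum lily rye ash iris hop fern cedar tulip rose

The first element of pre-order is the root; it splits in-order into left and right subtrees.
Root rose: left subtree has 10 nodes {kale, pear, rye, lily, plum, cedar, fern, ash, hop, iris}, right has 1 {tulip}.
  Root cedar: left subtree has 5 nodes {kale, pear, rye, lily, plum}, right has 4 {fern, ash, hop, iris}.
    Root rye: left subtree has 2 nodes {kale, pear}, right has 2 {lily, plum}.
      Root kale: left subtree has 0 nodes { }, right has 1 {pear}.
      Root lily: left subtree has 0 nodes { }, right has 1 {plum}.
    Root fern: left subtree has 0 nodes { }, right has 3 {ash, hop, iris}.
      Root hop: left subtree has 1 node {ash}, right has 1 {iris}.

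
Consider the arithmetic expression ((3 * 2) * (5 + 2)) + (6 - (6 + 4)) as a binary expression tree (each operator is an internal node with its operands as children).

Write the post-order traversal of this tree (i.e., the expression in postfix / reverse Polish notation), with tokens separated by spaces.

3 2 * 5 2 + * 6 6 4 + - +

Post-order on an expression tree gives postfix notation: for each operator, emit left operand, right operand, then the operator.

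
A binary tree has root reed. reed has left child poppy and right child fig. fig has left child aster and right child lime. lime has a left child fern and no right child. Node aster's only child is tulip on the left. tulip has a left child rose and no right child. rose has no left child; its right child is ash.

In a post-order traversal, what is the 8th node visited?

fig

Post-order visits the left subtree, then the right subtree, then the node.
At reed: go left to poppy.
  poppy is a leaf — visit poppy.
At reed: go right to fig.
  At fig: go left to aster.
    At aster: go left to tulip.
      At tulip: go left to rose.
        At rose: no left child.
        At rose: go right to ash.
          ash is a leaf — visit ash.
        Visit rose.
      At tulip: no right child.
      Visit tulip.
    At aster: no right child.
    Visit aster.
  At fig: go right to lime.
    At lime: go left to fern.
      fern is a leaf — visit fern.
    At lime: no right child.
    Visit lime.
  Visit fig.
Visit reed.
Full post-order sequence: poppy, ash, rose, tulip, aster, fern, lime, fig, reed.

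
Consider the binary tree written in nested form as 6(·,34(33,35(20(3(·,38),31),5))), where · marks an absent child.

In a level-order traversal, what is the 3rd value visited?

Level-order visits nodes level by level from the root, left to right within each level.
Level 0: 6
Level 1: 34
Level 2: 33, 35
Level 3: 20, 5
Level 4: 3, 31
Level 5: 38
Full level-order sequence: 6, 34, 33, 35, 20, 5, 3, 31, 38.

33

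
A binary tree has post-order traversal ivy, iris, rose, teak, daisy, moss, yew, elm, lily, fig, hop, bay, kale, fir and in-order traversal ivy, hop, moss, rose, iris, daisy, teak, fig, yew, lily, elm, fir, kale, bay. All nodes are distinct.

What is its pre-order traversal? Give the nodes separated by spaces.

fir hop ivy fig moss daisy rose iris teak lily yew elm kale bay

The last element of post-order is the root; it splits in-order into left and right subtrees.
Root fir: left subtree has 11 nodes {ivy, hop, moss, rose, iris, daisy, teak, fig, yew, lily, elm}, right has 2 {kale, bay}.
  Root hop: left subtree has 1 node {ivy}, right has 9 {moss, rose, iris, daisy, teak, fig, yew, lily, elm}.
    Root fig: left subtree has 5 nodes {moss, rose, iris, daisy, teak}, right has 3 {yew, lily, elm}.
      Root moss: left subtree has 0 nodes { }, right has 4 {rose, iris, daisy, teak}.
        Root daisy: left subtree has 2 nodes {rose, iris}, right has 1 {teak}.
          Root rose: left subtree has 0 nodes { }, right has 1 {iris}.
      Root lily: left subtree has 1 node {yew}, right has 1 {elm}.
  Root kale: left subtree has 0 nodes { }, right has 1 {bay}.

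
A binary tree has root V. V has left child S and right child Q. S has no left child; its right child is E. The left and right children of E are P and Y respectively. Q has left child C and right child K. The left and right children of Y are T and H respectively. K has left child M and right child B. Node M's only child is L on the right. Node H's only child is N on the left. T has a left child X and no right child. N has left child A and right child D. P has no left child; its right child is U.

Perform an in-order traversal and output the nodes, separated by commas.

In-order visits the left subtree, then the node, then the right subtree.
At V: go left to S.
  At S: no left child.
  Visit S.
  At S: go right to E.
    At E: go left to P.
      At P: no left child.
      Visit P.
      At P: go right to U.
        U is a leaf — visit U.
    Visit E.
    At E: go right to Y.
      At Y: go left to T.
        At T: go left to X.
          X is a leaf — visit X.
        Visit T.
        At T: no right child.
      Visit Y.
      At Y: go right to H.
        At H: go left to N.
          At N: go left to A.
            A is a leaf — visit A.
          Visit N.
          At N: go right to D.
            D is a leaf — visit D.
        Visit H.
        At H: no right child.
Visit V.
At V: go right to Q.
  At Q: go left to C.
    C is a leaf — visit C.
  Visit Q.
  At Q: go right to K.
    At K: go left to M.
      At M: no left child.
      Visit M.
      At M: go right to L.
        L is a leaf — visit L.
    Visit K.
    At K: go right to B.
      B is a leaf — visit B.

S, P, U, E, X, T, Y, A, N, D, H, V, C, Q, M, L, K, B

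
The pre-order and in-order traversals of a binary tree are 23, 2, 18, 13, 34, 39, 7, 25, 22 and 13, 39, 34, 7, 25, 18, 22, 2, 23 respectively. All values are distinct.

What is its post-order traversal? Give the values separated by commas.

39, 25, 7, 34, 13, 22, 18, 2, 23

The first element of pre-order is the root; it splits in-order into left and right subtrees.
Root 23: left subtree has 8 nodes {13, 39, 34, 7, 25, 18, 22, 2}, right has 0 { }.
  Root 2: left subtree has 7 nodes {13, 39, 34, 7, 25, 18, 22}, right has 0 { }.
    Root 18: left subtree has 5 nodes {13, 39, 34, 7, 25}, right has 1 {22}.
      Root 13: left subtree has 0 nodes { }, right has 4 {39, 34, 7, 25}.
        Root 34: left subtree has 1 node {39}, right has 2 {7, 25}.
          Root 7: left subtree has 0 nodes { }, right has 1 {25}.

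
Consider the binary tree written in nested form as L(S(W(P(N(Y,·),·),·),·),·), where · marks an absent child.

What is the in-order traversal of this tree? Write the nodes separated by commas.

Y, N, P, W, S, L

In-order visits the left subtree, then the node, then the right subtree.
At L: go left to S.
  At S: go left to W.
    At W: go left to P.
      At P: go left to N.
        At N: go left to Y.
          Y is a leaf — visit Y.
        Visit N.
        At N: no right child.
      Visit P.
      At P: no right child.
    Visit W.
    At W: no right child.
  Visit S.
  At S: no right child.
Visit L.
At L: no right child.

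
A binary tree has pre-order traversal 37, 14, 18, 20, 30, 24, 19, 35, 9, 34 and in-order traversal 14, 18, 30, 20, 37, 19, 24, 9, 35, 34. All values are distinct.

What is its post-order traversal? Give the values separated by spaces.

The first element of pre-order is the root; it splits in-order into left and right subtrees.
Root 37: left subtree has 4 nodes {14, 18, 30, 20}, right has 5 {19, 24, 9, 35, 34}.
  Root 14: left subtree has 0 nodes { }, right has 3 {18, 30, 20}.
    Root 18: left subtree has 0 nodes { }, right has 2 {30, 20}.
      Root 20: left subtree has 1 node {30}, right has 0 { }.
  Root 24: left subtree has 1 node {19}, right has 3 {9, 35, 34}.
    Root 35: left subtree has 1 node {9}, right has 1 {34}.

30 20 18 14 19 9 34 35 24 37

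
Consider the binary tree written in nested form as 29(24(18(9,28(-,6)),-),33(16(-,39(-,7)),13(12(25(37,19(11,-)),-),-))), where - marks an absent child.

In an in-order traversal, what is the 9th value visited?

In-order visits the left subtree, then the node, then the right subtree.
At 29: go left to 24.
  At 24: go left to 18.
    At 18: go left to 9.
      9 is a leaf — visit 9.
    Visit 18.
    At 18: go right to 28.
      At 28: no left child.
      Visit 28.
      At 28: go right to 6.
        6 is a leaf — visit 6.
  Visit 24.
  At 24: no right child.
Visit 29.
At 29: go right to 33.
  At 33: go left to 16.
    At 16: no left child.
    Visit 16.
    At 16: go right to 39.
      At 39: no left child.
      Visit 39.
      At 39: go right to 7.
        7 is a leaf — visit 7.
  Visit 33.
  At 33: go right to 13.
    At 13: go left to 12.
      At 12: go left to 25.
        At 25: go left to 37.
          37 is a leaf — visit 37.
        Visit 25.
        At 25: go right to 19.
          At 19: go left to 11.
            11 is a leaf — visit 11.
          Visit 19.
          At 19: no right child.
      Visit 12.
      At 12: no right child.
    Visit 13.
    At 13: no right child.
Full in-order sequence: 9, 18, 28, 6, 24, 29, 16, 39, 7, 33, 37, 25, 11, 19, 12, 13.

7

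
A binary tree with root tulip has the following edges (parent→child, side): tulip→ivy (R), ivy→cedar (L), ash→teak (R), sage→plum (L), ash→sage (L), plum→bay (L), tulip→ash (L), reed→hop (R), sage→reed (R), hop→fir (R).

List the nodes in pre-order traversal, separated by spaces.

Pre-order visits the node, then its left subtree, then its right subtree.
Visit tulip.
At tulip: go left to ash.
  Visit ash.
  At ash: go left to sage.
    Visit sage.
    At sage: go left to plum.
      Visit plum.
      At plum: go left to bay.
        bay is a leaf — visit bay.
      At plum: no right child.
    At sage: go right to reed.
      Visit reed.
      At reed: no left child.
      At reed: go right to hop.
        Visit hop.
        At hop: no left child.
        At hop: go right to fir.
          fir is a leaf — visit fir.
  At ash: go right to teak.
    teak is a leaf — visit teak.
At tulip: go right to ivy.
  Visit ivy.
  At ivy: go left to cedar.
    cedar is a leaf — visit cedar.
  At ivy: no right child.

tulip ash sage plum bay reed hop fir teak ivy cedar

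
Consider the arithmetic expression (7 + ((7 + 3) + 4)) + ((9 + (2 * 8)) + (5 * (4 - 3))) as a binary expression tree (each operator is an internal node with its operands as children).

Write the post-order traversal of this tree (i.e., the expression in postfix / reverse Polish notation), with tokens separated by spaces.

7 7 3 + 4 + + 9 2 8 * + 5 4 3 - * + +

Post-order on an expression tree gives postfix notation: for each operator, emit left operand, right operand, then the operator.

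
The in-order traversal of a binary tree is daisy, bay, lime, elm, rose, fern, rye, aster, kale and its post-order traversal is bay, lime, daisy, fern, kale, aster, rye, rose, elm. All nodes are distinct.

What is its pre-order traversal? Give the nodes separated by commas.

elm, daisy, lime, bay, rose, rye, fern, aster, kale

The last element of post-order is the root; it splits in-order into left and right subtrees.
Root elm: left subtree has 3 nodes {daisy, bay, lime}, right has 5 {rose, fern, rye, aster, kale}.
  Root daisy: left subtree has 0 nodes { }, right has 2 {bay, lime}.
    Root lime: left subtree has 1 node {bay}, right has 0 { }.
  Root rose: left subtree has 0 nodes { }, right has 4 {fern, rye, aster, kale}.
    Root rye: left subtree has 1 node {fern}, right has 2 {aster, kale}.
      Root aster: left subtree has 0 nodes { }, right has 1 {kale}.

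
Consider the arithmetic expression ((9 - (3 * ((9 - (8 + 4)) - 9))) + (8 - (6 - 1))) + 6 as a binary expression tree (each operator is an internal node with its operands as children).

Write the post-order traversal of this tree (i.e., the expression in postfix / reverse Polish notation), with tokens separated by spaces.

Post-order on an expression tree gives postfix notation: for each operator, emit left operand, right operand, then the operator.

9 3 9 8 4 + - 9 - * - 8 6 1 - - + 6 +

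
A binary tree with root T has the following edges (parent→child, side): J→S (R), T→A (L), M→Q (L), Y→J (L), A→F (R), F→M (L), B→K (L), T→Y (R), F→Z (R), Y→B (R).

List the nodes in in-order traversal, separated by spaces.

A Q M F Z T J S Y K B

In-order visits the left subtree, then the node, then the right subtree.
At T: go left to A.
  At A: no left child.
  Visit A.
  At A: go right to F.
    At F: go left to M.
      At M: go left to Q.
        Q is a leaf — visit Q.
      Visit M.
      At M: no right child.
    Visit F.
    At F: go right to Z.
      Z is a leaf — visit Z.
Visit T.
At T: go right to Y.
  At Y: go left to J.
    At J: no left child.
    Visit J.
    At J: go right to S.
      S is a leaf — visit S.
  Visit Y.
  At Y: go right to B.
    At B: go left to K.
      K is a leaf — visit K.
    Visit B.
    At B: no right child.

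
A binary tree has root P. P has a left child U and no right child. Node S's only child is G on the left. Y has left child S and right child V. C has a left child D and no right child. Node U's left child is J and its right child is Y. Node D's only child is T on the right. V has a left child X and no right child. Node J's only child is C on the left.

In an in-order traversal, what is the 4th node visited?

J

In-order visits the left subtree, then the node, then the right subtree.
At P: go left to U.
  At U: go left to J.
    At J: go left to C.
      At C: go left to D.
        At D: no left child.
        Visit D.
        At D: go right to T.
          T is a leaf — visit T.
      Visit C.
      At C: no right child.
    Visit J.
    At J: no right child.
  Visit U.
  At U: go right to Y.
    At Y: go left to S.
      At S: go left to G.
        G is a leaf — visit G.
      Visit S.
      At S: no right child.
    Visit Y.
    At Y: go right to V.
      At V: go left to X.
        X is a leaf — visit X.
      Visit V.
      At V: no right child.
Visit P.
At P: no right child.
Full in-order sequence: D, T, C, J, U, G, S, Y, X, V, P.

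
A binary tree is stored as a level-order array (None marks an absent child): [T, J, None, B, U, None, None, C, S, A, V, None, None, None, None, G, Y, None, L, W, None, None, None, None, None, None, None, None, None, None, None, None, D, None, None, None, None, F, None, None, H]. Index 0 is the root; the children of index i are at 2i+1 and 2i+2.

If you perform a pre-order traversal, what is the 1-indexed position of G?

Pre-order visits the node, then its left subtree, then its right subtree.
Visit T.
At T: go left to J.
  Visit J.
  At J: go left to B.
    Visit B.
    At B: go left to C.
      Visit C.
      At C: go left to G.
        Visit G.
        At G: no left child.
        At G: go right to D.
          D is a leaf — visit D.
      At C: go right to Y.
        Y is a leaf — visit Y.
    At B: go right to S.
      Visit S.
      At S: no left child.
      At S: go right to L.
        Visit L.
        At L: go left to F.
          F is a leaf — visit F.
        At L: no right child.
  At J: go right to U.
    Visit U.
    At U: go left to A.
      Visit A.
      At A: go left to W.
        Visit W.
        At W: no left child.
        At W: go right to H.
          H is a leaf — visit H.
      At A: no right child.
    At U: go right to V.
      V is a leaf — visit V.
At T: no right child.
Full pre-order sequence: T, J, B, C, G, D, Y, S, L, F, U, A, W, H, V.

5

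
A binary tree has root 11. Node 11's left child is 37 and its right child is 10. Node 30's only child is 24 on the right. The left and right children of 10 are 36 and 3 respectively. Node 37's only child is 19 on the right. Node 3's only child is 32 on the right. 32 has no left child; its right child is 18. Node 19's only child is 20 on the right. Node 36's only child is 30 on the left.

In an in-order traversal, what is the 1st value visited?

37

In-order visits the left subtree, then the node, then the right subtree.
At 11: go left to 37.
  At 37: no left child.
  Visit 37.
  At 37: go right to 19.
    At 19: no left child.
    Visit 19.
    At 19: go right to 20.
      20 is a leaf — visit 20.
Visit 11.
At 11: go right to 10.
  At 10: go left to 36.
    At 36: go left to 30.
      At 30: no left child.
      Visit 30.
      At 30: go right to 24.
        24 is a leaf — visit 24.
    Visit 36.
    At 36: no right child.
  Visit 10.
  At 10: go right to 3.
    At 3: no left child.
    Visit 3.
    At 3: go right to 32.
      At 32: no left child.
      Visit 32.
      At 32: go right to 18.
        18 is a leaf — visit 18.
Full in-order sequence: 37, 19, 20, 11, 30, 24, 36, 10, 3, 32, 18.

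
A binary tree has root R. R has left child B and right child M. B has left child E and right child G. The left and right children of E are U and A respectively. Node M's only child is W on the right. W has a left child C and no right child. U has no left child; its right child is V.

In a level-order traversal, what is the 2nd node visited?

B

Level-order visits nodes level by level from the root, left to right within each level.
Level 0: R
Level 1: B, M
Level 2: E, G, W
Level 3: U, A, C
Level 4: V
Full level-order sequence: R, B, M, E, G, W, U, A, C, V.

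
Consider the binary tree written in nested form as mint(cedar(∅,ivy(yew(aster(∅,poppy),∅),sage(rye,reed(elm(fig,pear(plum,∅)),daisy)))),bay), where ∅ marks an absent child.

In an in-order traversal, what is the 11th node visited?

In-order visits the left subtree, then the node, then the right subtree.
At mint: go left to cedar.
  At cedar: no left child.
  Visit cedar.
  At cedar: go right to ivy.
    At ivy: go left to yew.
      At yew: go left to aster.
        At aster: no left child.
        Visit aster.
        At aster: go right to poppy.
          poppy is a leaf — visit poppy.
      Visit yew.
      At yew: no right child.
    Visit ivy.
    At ivy: go right to sage.
      At sage: go left to rye.
        rye is a leaf — visit rye.
      Visit sage.
      At sage: go right to reed.
        At reed: go left to elm.
          At elm: go left to fig.
            fig is a leaf — visit fig.
          Visit elm.
          At elm: go right to pear.
            At pear: go left to plum.
              plum is a leaf — visit plum.
            Visit pear.
            At pear: no right child.
        Visit reed.
        At reed: go right to daisy.
          daisy is a leaf — visit daisy.
Visit mint.
At mint: go right to bay.
  bay is a leaf — visit bay.
Full in-order sequence: cedar, aster, poppy, yew, ivy, rye, sage, fig, elm, plum, pear, reed, daisy, mint, bay.

pear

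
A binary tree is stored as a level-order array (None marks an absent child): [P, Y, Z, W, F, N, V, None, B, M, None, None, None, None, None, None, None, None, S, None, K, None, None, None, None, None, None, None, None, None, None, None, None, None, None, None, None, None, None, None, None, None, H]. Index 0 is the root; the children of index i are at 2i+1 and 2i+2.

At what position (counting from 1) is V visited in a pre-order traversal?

Pre-order visits the node, then its left subtree, then its right subtree.
Visit P.
At P: go left to Y.
  Visit Y.
  At Y: go left to W.
    Visit W.
    At W: no left child.
    At W: go right to B.
      Visit B.
      At B: no left child.
      At B: go right to S.
        S is a leaf — visit S.
  At Y: go right to F.
    Visit F.
    At F: go left to M.
      Visit M.
      At M: no left child.
      At M: go right to K.
        Visit K.
        At K: no left child.
        At K: go right to H.
          H is a leaf — visit H.
    At F: no right child.
At P: go right to Z.
  Visit Z.
  At Z: go left to N.
    N is a leaf — visit N.
  At Z: go right to V.
    V is a leaf — visit V.
Full pre-order sequence: P, Y, W, B, S, F, M, K, H, Z, N, V.

12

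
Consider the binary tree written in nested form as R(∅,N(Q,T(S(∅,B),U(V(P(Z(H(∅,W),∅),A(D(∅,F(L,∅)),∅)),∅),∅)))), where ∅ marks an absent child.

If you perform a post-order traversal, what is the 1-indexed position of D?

Post-order visits the left subtree, then the right subtree, then the node.
At R: no left child.
At R: go right to N.
  At N: go left to Q.
    Q is a leaf — visit Q.
  At N: go right to T.
    At T: go left to S.
      At S: no left child.
      At S: go right to B.
        B is a leaf — visit B.
      Visit S.
    At T: go right to U.
      At U: go left to V.
        At V: go left to P.
          At P: go left to Z.
            At Z: go left to H.
              At H: no left child.
              At H: go right to W.
                W is a leaf — visit W.
              Visit H.
            At Z: no right child.
            Visit Z.
          At P: go right to A.
            At A: go left to D.
              At D: no left child.
              At D: go right to F.
                At F: go left to L.
                  L is a leaf — visit L.
                At F: no right child.
                Visit F.
              Visit D.
            At A: no right child.
            Visit A.
          Visit P.
        At V: no right child.
        Visit V.
      At U: no right child.
      Visit U.
    Visit T.
  Visit N.
Visit R.
Full post-order sequence: Q, B, S, W, H, Z, L, F, D, A, P, V, U, T, N, R.

9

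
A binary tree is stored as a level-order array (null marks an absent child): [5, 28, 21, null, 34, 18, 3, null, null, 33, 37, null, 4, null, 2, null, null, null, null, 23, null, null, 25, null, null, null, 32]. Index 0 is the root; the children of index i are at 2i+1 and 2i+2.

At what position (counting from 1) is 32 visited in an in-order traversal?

10

In-order visits the left subtree, then the node, then the right subtree.
At 5: go left to 28.
  At 28: no left child.
  Visit 28.
  At 28: go right to 34.
    At 34: go left to 33.
      At 33: go left to 23.
        23 is a leaf — visit 23.
      Visit 33.
      At 33: no right child.
    Visit 34.
    At 34: go right to 37.
      At 37: no left child.
      Visit 37.
      At 37: go right to 25.
        25 is a leaf — visit 25.
Visit 5.
At 5: go right to 21.
  At 21: go left to 18.
    At 18: no left child.
    Visit 18.
    At 18: go right to 4.
      At 4: no left child.
      Visit 4.
      At 4: go right to 32.
        32 is a leaf — visit 32.
  Visit 21.
  At 21: go right to 3.
    At 3: no left child.
    Visit 3.
    At 3: go right to 2.
      2 is a leaf — visit 2.
Full in-order sequence: 28, 23, 33, 34, 37, 25, 5, 18, 4, 32, 21, 3, 2.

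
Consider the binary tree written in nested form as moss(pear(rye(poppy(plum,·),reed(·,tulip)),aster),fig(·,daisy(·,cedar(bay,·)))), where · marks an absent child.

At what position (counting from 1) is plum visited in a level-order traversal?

Level-order visits nodes level by level from the root, left to right within each level.
Level 0: moss
Level 1: pear, fig
Level 2: rye, aster, daisy
Level 3: poppy, reed, cedar
Level 4: plum, tulip, bay
Full level-order sequence: moss, pear, fig, rye, aster, daisy, poppy, reed, cedar, plum, tulip, bay.

10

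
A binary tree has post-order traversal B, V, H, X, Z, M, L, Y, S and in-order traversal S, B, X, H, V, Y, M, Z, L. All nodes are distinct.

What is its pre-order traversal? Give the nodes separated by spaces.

S Y X B H V L M Z

The last element of post-order is the root; it splits in-order into left and right subtrees.
Root S: left subtree has 0 nodes { }, right has 8 {B, X, H, V, Y, M, Z, L}.
  Root Y: left subtree has 4 nodes {B, X, H, V}, right has 3 {M, Z, L}.
    Root X: left subtree has 1 node {B}, right has 2 {H, V}.
      Root H: left subtree has 0 nodes { }, right has 1 {V}.
    Root L: left subtree has 2 nodes {M, Z}, right has 0 { }.
      Root M: left subtree has 0 nodes { }, right has 1 {Z}.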